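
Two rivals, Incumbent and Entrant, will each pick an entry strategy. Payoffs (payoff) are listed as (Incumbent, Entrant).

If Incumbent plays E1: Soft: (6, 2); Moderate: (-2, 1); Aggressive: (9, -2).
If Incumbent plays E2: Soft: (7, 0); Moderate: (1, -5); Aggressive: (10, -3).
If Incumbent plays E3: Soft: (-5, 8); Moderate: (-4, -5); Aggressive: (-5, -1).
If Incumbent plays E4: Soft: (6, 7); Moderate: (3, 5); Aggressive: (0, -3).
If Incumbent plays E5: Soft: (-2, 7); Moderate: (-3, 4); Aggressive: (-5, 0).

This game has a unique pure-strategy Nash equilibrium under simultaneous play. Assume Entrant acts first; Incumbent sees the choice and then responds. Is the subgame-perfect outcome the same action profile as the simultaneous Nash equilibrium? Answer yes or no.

no

Solve by backward induction (Entrant leads).
- Soft → Incumbent plays E2 (best of 6, 7, -5, 6, -2); Entrant gets 0.
- Moderate → Incumbent plays E4 (best of -2, 1, -4, 3, -3); Entrant gets 5.
- Aggressive → Incumbent plays E2 (best of 9, 10, -5, 0, -5); Entrant gets -3.
Entrant's induced payoffs are 0, 5, -3, so Entrant commits to Moderate. Subgame-perfect outcome: (E4, Moderate) with payoffs (3, 5).
Under simultaneous play:
Incumbent's best replies: Soft→E2; Moderate→E4; Aggressive→E2.
Entrant's best replies: E1→Soft; E2→Soft; E3→Soft; E4→Soft; E5→Soft.
Only (E2, Soft) has each player best-responding; Nash payoffs (7, 0).
Sequential outcome (E4, Moderate) differs from the Nash profile (E2, Soft).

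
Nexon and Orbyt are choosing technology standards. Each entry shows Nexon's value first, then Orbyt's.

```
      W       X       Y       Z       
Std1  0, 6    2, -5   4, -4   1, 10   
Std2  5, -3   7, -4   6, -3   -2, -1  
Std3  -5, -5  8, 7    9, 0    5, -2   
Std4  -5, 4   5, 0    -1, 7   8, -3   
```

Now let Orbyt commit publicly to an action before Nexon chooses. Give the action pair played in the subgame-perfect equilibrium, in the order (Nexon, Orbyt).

Work backward from Nexon's decision.
- W → Nexon plays Std2 (best of 0, 5, -5, -5); Orbyt gets -3.
- X → Nexon plays Std3 (best of 2, 7, 8, 5); Orbyt gets 7.
- Y → Nexon plays Std3 (best of 4, 6, 9, -1); Orbyt gets 0.
- Z → Nexon plays Std4 (best of 1, -2, 5, 8); Orbyt gets -3.
Among -3, 7, 0, -3, the best is 7 at X. Subgame-perfect outcome: (Std3, X) with payoffs (8, 7).

(Std3, X)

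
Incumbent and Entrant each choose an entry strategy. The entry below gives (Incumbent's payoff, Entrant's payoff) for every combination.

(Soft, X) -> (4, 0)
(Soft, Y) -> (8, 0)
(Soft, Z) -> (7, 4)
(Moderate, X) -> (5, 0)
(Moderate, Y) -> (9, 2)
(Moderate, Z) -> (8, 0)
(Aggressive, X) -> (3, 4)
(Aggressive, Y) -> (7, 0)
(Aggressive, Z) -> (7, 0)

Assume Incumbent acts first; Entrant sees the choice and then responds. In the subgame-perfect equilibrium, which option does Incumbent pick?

Moderate

Work backward from Entrant's decision.
- Soft → Entrant plays Z (best of 0, 0, 4); Incumbent gets 7.
- Moderate → Entrant plays Y (best of 0, 2, 0); Incumbent gets 9.
- Aggressive → Entrant plays X (best of 4, 0, 0); Incumbent gets 3.
Among 7, 9, 3, the best is 9 at Moderate. Subgame-perfect outcome: (Moderate, Y) with payoffs (9, 2).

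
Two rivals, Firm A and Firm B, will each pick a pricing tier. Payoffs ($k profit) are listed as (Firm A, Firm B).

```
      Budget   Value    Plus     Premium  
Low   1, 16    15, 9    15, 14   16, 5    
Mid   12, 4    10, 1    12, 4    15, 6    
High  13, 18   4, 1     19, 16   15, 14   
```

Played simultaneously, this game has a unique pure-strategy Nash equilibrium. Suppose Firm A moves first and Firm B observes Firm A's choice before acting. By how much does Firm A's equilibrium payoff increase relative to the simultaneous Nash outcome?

2

Solve by backward induction (Firm A leads).
- Low → Firm B plays Budget (best of 16, 9, 14, 5); Firm A gets 1.
- Mid → Firm B plays Premium (best of 4, 1, 4, 6); Firm A gets 15.
- High → Firm B plays Budget (best of 18, 1, 16, 14); Firm A gets 13.
Firm A's induced payoffs are 1, 15, 13, so Firm A commits to Mid. Subgame-perfect outcome: (Mid, Premium) with payoffs (15, 6).
Now find the simultaneous Nash equilibrium.
Firm A's best replies: Budget→High; Value→Low; Plus→High; Premium→Low.
Firm B's best replies: Low→Budget; Mid→Premium; High→Budget.
Only (High, Budget) has each player best-responding; Nash payoffs (13, 18).
Firm A's commitment gain: 15 − 13 = 2.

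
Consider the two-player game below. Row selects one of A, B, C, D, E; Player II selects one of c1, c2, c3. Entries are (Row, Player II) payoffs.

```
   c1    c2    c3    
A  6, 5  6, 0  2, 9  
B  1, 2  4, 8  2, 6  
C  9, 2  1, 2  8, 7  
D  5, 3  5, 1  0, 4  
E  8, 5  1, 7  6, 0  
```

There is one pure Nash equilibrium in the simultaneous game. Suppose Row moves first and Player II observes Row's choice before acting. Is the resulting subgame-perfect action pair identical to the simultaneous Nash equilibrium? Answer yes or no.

yes

Solve by backward induction (Row leads).
- A: Player II compares 5, 0, 9 and picks c3; Row would get 2.
- B: Player II compares 2, 8, 6 and picks c2; Row would get 4.
- C: Player II compares 2, 2, 7 and picks c3; Row would get 8.
- D: Player II compares 3, 1, 4 and picks c3; Row would get 0.
- E: Player II compares 5, 7, 0 and picks c2; Row would get 1.
Maximizing over 2, 4, 8, 0, 1, Row chooses C. Subgame-perfect outcome: (C, c3) with payoffs (8, 7).
Under simultaneous play:
Row's best replies: c1→C; c2→A; c3→C.
Player II's best replies: A→c3; B→c2; C→c3; D→c3; E→c2.
Only (C, c3) has each player best-responding; Nash payoffs (8, 7).
Sequential outcome (C, c3) coincides with the Nash profile (C, c3).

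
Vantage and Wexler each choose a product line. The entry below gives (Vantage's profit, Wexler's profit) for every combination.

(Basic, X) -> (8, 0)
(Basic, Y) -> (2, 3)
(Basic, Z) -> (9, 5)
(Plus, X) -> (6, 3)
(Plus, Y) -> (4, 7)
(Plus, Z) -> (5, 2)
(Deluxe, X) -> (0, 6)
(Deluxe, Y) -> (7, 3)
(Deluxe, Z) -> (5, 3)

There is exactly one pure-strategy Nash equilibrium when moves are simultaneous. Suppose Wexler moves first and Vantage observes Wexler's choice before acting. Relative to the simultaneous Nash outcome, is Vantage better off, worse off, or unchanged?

unchanged

Solve by backward induction (Wexler leads).
- X: Vantage compares 8, 6, 0 and picks Basic; Wexler would get 0.
- Y: Vantage compares 2, 4, 7 and picks Deluxe; Wexler would get 3.
- Z: Vantage compares 9, 5, 5 and picks Basic; Wexler would get 5.
Among 0, 3, 5, the best is 5 at Z. Subgame-perfect outcome: (Basic, Z) with payoffs (9, 5).
For the simultaneous game, intersect best replies.
Vantage's best replies: X→Basic; Y→Deluxe; Z→Basic.
Wexler's best replies: Basic→Z; Plus→Y; Deluxe→X.
The unique mutual best reply is (Basic, Z), giving (9, 5).
Vantage earns 9 sequentially versus 9 at the Nash outcome: unchanged.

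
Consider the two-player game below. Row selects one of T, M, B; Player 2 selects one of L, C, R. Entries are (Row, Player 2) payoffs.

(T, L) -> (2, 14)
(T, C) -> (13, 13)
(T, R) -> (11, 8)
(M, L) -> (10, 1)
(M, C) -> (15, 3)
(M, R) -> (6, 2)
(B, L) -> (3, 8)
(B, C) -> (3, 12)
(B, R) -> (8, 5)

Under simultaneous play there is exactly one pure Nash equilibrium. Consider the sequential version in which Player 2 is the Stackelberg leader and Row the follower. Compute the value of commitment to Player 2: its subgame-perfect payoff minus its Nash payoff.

5

Row best-responds to each possible Player 2 move:
- L → Row plays M (best of 2, 10, 3); Player 2 gets 1.
- C → Row plays M (best of 13, 15, 3); Player 2 gets 3.
- R → Row plays T (best of 11, 6, 8); Player 2 gets 8.
Player 2's induced payoffs are 1, 3, 8, so Player 2 commits to R. Subgame-perfect outcome: (T, R) with payoffs (11, 8).
For the simultaneous game, intersect best replies.
Row's best replies: L→M; C→M; R→T.
Player 2's best replies: T→L; M→C; B→C.
The unique mutual best reply is (M, C), giving (15, 3).
Player 2's commitment gain: 8 − 3 = 5.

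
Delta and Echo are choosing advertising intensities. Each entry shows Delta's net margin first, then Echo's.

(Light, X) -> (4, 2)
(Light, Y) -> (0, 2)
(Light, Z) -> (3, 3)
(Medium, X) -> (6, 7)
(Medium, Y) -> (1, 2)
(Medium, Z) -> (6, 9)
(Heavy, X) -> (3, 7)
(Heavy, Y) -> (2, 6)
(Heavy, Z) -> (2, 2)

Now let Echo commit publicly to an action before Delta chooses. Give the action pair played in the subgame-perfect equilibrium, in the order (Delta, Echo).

(Medium, Z)

Solve by backward induction (Echo leads).
- X → Delta plays Medium (best of 4, 6, 3); Echo gets 7.
- Y → Delta plays Heavy (best of 0, 1, 2); Echo gets 6.
- Z → Delta plays Medium (best of 3, 6, 2); Echo gets 9.
Echo's induced payoffs are 7, 6, 9, so Echo commits to Z. Subgame-perfect outcome: (Medium, Z) with payoffs (6, 9).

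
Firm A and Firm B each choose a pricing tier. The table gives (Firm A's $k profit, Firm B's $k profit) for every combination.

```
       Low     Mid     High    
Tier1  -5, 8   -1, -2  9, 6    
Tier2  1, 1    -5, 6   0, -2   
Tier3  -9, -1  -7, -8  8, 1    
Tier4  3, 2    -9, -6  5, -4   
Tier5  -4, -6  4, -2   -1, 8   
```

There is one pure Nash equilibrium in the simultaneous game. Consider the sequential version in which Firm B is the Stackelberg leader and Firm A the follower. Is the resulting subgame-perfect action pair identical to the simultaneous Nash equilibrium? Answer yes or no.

no

Firm A best-responds to each possible Firm B move:
- Low: BR = Tier4, leader payoff 2.
- Mid: BR = Tier5, leader payoff -2.
- High: BR = Tier1, leader payoff 6.
Firm B's induced payoffs are 2, -2, 6, so Firm B commits to High. Subgame-perfect outcome: (Tier1, High) with payoffs (9, 6).
Under simultaneous play:
Firm A's best replies: Low→Tier4; Mid→Tier5; High→Tier1.
Firm B's best replies: Tier1→Low; Tier2→Mid; Tier3→High; Tier4→Low; Tier5→High.
Only (Tier4, Low) has each player best-responding; Nash payoffs (3, 2).
Sequential outcome (Tier1, High) differs from the Nash profile (Tier4, Low).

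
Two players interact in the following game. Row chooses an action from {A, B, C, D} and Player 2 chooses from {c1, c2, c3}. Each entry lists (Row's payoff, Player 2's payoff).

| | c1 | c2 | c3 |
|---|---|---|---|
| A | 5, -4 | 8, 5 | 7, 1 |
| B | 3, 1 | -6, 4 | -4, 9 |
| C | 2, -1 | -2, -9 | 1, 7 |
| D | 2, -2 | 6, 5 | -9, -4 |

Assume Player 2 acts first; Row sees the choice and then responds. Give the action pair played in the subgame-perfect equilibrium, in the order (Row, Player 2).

(A, c2)

Work backward from Row's decision.
- c1: Row compares 5, 3, 2, 2 and picks A; Player 2 would get -4.
- c2: Row compares 8, -6, -2, 6 and picks A; Player 2 would get 5.
- c3: Row compares 7, -4, 1, -9 and picks A; Player 2 would get 1.
Among -4, 5, 1, the best is 5 at c2. Subgame-perfect outcome: (A, c2) with payoffs (8, 5).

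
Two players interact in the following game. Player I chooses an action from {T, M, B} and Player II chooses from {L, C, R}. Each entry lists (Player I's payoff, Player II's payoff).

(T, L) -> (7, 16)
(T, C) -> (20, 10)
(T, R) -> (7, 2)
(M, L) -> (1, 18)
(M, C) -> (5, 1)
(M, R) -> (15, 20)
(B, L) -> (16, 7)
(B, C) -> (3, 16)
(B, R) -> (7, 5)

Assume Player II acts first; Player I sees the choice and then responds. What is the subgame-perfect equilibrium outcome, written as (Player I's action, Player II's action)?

(M, R)

Solve by backward induction (Player II leads).
- L: BR = B, leader payoff 7.
- C: BR = T, leader payoff 10.
- R: BR = M, leader payoff 20.
Maximizing over 7, 10, 20, Player II chooses R. Subgame-perfect outcome: (M, R) with payoffs (15, 20).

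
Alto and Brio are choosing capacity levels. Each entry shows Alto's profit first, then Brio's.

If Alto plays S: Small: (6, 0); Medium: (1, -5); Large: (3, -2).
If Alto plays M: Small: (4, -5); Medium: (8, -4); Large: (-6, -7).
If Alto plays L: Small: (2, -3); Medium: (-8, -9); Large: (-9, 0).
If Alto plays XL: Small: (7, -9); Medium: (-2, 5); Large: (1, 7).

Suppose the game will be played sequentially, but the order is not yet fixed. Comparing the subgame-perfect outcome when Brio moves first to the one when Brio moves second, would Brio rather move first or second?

If Alto leads: Brio's best replies are S→Small, M→Medium, L→Large, XL→Large; Alto's induced payoffs 6, 8, -9, 1; outcome (M, Medium), payoffs (8, -4).
If Brio leads: Alto's best replies are Small→XL, Medium→M, Large→S; Brio's induced payoffs -9, -4, -2; outcome (S, Large), payoffs (3, -2).
Brio gets -2 moving first and -4 moving second, so Brio prefers to move first.

first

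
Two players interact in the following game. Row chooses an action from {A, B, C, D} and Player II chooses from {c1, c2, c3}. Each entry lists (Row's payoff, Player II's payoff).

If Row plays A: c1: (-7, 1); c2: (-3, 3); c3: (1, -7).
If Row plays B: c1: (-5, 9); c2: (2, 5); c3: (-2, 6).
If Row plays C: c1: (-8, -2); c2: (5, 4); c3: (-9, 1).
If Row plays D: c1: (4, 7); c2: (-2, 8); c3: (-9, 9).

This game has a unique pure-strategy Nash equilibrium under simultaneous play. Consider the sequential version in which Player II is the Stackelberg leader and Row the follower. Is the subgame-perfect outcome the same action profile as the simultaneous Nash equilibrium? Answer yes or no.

Row best-responds to each possible Player II move:
- c1: BR = D, leader payoff 7.
- c2: BR = C, leader payoff 4.
- c3: BR = A, leader payoff -7.
Maximizing over 7, 4, -7, Player II chooses c1. Subgame-perfect outcome: (D, c1) with payoffs (4, 7).
Under simultaneous play:
Row's best replies: c1→D; c2→C; c3→A.
Player II's best replies: A→c2; B→c1; C→c2; D→c3.
Only (C, c2) has each player best-responding; Nash payoffs (5, 4).
Sequential outcome (D, c1) differs from the Nash profile (C, c2).

no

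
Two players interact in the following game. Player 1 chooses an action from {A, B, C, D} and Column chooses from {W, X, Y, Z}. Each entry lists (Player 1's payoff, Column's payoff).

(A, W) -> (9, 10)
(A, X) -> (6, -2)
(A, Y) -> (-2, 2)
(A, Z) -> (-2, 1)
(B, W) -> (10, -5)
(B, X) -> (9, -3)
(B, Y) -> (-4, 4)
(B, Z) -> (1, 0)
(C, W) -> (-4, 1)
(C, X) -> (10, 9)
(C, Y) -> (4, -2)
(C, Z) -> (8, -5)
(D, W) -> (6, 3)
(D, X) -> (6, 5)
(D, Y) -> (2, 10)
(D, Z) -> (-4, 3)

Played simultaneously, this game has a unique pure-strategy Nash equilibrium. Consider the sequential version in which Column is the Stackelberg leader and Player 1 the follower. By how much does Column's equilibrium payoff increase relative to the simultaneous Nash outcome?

0

Solve by backward induction (Column leads).
- W: BR = B, leader payoff -5.
- X: BR = C, leader payoff 9.
- Y: BR = C, leader payoff -2.
- Z: BR = C, leader payoff -5.
Among -5, 9, -2, -5, the best is 9 at X. Subgame-perfect outcome: (C, X) with payoffs (10, 9).
Now find the simultaneous Nash equilibrium.
Player 1's best replies: W→B; X→C; Y→C; Z→C.
Column's best replies: A→W; B→Y; C→X; D→Y.
The unique mutual best reply is (C, X), giving (10, 9).
Column's commitment gain: 9 − 9 = 0.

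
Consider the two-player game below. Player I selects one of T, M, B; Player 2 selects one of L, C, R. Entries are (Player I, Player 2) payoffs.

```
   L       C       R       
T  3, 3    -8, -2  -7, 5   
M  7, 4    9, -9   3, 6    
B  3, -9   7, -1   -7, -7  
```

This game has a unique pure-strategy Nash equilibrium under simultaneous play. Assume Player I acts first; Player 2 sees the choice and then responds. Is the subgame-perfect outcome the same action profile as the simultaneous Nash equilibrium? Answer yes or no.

no

Work backward from Player 2's decision.
- T → Player 2 plays R (best of 3, -2, 5); Player I gets -7.
- M → Player 2 plays R (best of 4, -9, 6); Player I gets 3.
- B → Player 2 plays C (best of -9, -1, -7); Player I gets 7.
Player I's induced payoffs are -7, 3, 7, so Player I commits to B. Subgame-perfect outcome: (B, C) with payoffs (7, -1).
Under simultaneous play:
Player I's best replies: L→M; C→M; R→M.
Player 2's best replies: T→R; M→R; B→C.
The unique mutual best reply is (M, R), giving (3, 6).
Sequential outcome (B, C) differs from the Nash profile (M, R).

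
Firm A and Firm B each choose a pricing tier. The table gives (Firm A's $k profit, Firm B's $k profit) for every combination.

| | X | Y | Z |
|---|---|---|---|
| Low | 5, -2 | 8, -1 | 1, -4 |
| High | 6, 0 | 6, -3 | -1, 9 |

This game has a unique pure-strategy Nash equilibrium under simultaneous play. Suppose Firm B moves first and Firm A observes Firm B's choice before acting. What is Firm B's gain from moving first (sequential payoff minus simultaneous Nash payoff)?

1

Solve by backward induction (Firm B leads).
- X: Firm A compares 5, 6 and picks High; Firm B would get 0.
- Y: Firm A compares 8, 6 and picks Low; Firm B would get -1.
- Z: Firm A compares 1, -1 and picks Low; Firm B would get -4.
Firm B's induced payoffs are 0, -1, -4, so Firm B commits to X. Subgame-perfect outcome: (High, X) with payoffs (6, 0).
For the simultaneous game, intersect best replies.
Firm A's best replies: X→High; Y→Low; Z→Low.
Firm B's best replies: Low→Y; High→Z.
Only (Low, Y) has each player best-responding; Nash payoffs (8, -1).
Firm B's commitment gain: 0 − -1 = 1.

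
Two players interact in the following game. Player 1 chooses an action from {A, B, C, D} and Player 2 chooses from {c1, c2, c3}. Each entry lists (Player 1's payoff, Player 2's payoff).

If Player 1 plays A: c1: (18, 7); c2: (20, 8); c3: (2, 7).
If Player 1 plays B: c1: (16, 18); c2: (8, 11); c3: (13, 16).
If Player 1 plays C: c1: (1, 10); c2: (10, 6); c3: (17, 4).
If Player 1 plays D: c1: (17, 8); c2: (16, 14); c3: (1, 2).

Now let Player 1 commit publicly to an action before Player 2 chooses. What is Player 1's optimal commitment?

A

Backward induction with Player 1 moving first.
- A: BR = c2, leader payoff 20.
- B: BR = c1, leader payoff 16.
- C: BR = c1, leader payoff 1.
- D: BR = c2, leader payoff 16.
Player 1's induced payoffs are 20, 16, 1, 16, so Player 1 commits to A. Subgame-perfect outcome: (A, c2) with payoffs (20, 8).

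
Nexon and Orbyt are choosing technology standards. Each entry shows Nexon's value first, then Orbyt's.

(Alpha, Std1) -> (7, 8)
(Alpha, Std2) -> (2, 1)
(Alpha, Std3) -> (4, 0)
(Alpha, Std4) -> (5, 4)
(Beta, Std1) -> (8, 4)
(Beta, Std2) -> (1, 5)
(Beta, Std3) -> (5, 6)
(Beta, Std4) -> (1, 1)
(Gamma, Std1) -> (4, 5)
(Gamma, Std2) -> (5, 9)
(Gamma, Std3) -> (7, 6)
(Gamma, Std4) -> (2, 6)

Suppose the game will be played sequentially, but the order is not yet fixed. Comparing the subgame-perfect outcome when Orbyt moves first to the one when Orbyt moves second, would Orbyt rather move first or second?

first

If Nexon leads: Orbyt's best replies are Alpha→Std1, Beta→Std3, Gamma→Std2; Nexon's induced payoffs 7, 5, 5; outcome (Alpha, Std1), payoffs (7, 8).
If Orbyt leads: Nexon's best replies are Std1→Beta, Std2→Gamma, Std3→Gamma, Std4→Alpha; Orbyt's induced payoffs 4, 9, 6, 4; outcome (Gamma, Std2), payoffs (5, 9).
Orbyt gets 9 moving first and 8 moving second, so Orbyt prefers to move first.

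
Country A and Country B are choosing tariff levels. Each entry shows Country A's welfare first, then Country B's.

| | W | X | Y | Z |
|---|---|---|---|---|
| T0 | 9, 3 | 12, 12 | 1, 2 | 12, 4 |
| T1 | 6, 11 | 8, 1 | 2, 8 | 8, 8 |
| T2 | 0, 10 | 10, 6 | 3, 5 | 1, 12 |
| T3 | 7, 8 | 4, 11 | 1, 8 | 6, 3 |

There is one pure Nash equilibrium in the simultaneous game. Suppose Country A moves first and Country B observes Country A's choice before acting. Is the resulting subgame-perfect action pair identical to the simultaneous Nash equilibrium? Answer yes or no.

yes

Country B best-responds to each possible Country A move:
- T0 → Country B plays X (best of 3, 12, 2, 4); Country A gets 12.
- T1 → Country B plays W (best of 11, 1, 8, 8); Country A gets 6.
- T2 → Country B plays Z (best of 10, 6, 5, 12); Country A gets 1.
- T3 → Country B plays X (best of 8, 11, 8, 3); Country A gets 4.
Among 12, 6, 1, 4, the best is 12 at T0. Subgame-perfect outcome: (T0, X) with payoffs (12, 12).
For the simultaneous game, intersect best replies.
Country A's best replies: W→T0; X→T0; Y→T2; Z→T0.
Country B's best replies: T0→X; T1→W; T2→Z; T3→X.
The unique mutual best reply is (T0, X), giving (12, 12).
Sequential outcome (T0, X) coincides with the Nash profile (T0, X).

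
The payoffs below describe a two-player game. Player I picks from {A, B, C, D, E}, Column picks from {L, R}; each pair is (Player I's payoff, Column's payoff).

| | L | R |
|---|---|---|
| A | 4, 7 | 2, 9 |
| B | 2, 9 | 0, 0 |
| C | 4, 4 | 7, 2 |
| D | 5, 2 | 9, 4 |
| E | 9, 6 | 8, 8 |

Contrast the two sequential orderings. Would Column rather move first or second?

first

If Player I leads: Column's best replies are A→R, B→L, C→L, D→R, E→R; Player I's induced payoffs 2, 2, 4, 9, 8; outcome (D, R), payoffs (9, 4).
If Column leads: Player I's best replies are L→E, R→D; Column's induced payoffs 6, 4; outcome (E, L), payoffs (9, 6).
Column gets 6 moving first and 4 moving second, so Column prefers to move first.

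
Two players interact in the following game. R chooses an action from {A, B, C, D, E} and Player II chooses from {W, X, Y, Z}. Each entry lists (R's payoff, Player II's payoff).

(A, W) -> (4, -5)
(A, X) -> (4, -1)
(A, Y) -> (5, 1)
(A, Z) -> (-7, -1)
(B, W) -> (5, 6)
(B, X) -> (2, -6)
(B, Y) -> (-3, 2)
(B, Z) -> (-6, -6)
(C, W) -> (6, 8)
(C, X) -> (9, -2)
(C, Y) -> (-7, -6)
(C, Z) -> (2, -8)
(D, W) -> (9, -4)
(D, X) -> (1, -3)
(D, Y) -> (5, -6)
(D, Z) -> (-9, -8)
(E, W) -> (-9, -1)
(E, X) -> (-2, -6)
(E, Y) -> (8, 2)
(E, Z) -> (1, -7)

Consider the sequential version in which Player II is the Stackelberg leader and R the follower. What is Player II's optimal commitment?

Y

Solve by backward induction (Player II leads).
- W: R compares 4, 5, 6, 9, -9 and picks D; Player II would get -4.
- X: R compares 4, 2, 9, 1, -2 and picks C; Player II would get -2.
- Y: R compares 5, -3, -7, 5, 8 and picks E; Player II would get 2.
- Z: R compares -7, -6, 2, -9, 1 and picks C; Player II would get -8.
Maximizing over -4, -2, 2, -8, Player II chooses Y. Subgame-perfect outcome: (E, Y) with payoffs (8, 2).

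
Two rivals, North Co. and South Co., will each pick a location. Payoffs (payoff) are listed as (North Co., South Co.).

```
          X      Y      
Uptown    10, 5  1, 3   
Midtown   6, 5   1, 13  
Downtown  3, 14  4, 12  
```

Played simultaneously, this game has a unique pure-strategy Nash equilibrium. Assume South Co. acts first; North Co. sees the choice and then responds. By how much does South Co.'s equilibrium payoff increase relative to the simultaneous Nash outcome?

Backward induction with South Co. moving first.
- X: North Co. compares 10, 6, 3 and picks Uptown; South Co. would get 5.
- Y: North Co. compares 1, 1, 4 and picks Downtown; South Co. would get 12.
South Co.'s induced payoffs are 5, 12, so South Co. commits to Y. Subgame-perfect outcome: (Downtown, Y) with payoffs (4, 12).
Under simultaneous play:
North Co.'s best replies: X→Uptown; Y→Downtown.
South Co.'s best replies: Uptown→X; Midtown→Y; Downtown→X.
The unique mutual best reply is (Uptown, X), giving (10, 5).
South Co.'s commitment gain: 12 − 5 = 7.

7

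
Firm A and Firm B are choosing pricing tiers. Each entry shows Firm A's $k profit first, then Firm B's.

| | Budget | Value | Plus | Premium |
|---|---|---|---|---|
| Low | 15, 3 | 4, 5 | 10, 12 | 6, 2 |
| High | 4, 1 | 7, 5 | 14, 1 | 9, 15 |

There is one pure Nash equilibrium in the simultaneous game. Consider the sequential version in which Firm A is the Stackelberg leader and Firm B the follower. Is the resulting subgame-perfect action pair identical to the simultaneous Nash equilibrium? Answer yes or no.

Work backward from Firm B's decision.
- Low → Firm B plays Plus (best of 3, 5, 12, 2); Firm A gets 10.
- High → Firm B plays Premium (best of 1, 5, 1, 15); Firm A gets 9.
Among 10, 9, the best is 10 at Low. Subgame-perfect outcome: (Low, Plus) with payoffs (10, 12).
Now find the simultaneous Nash equilibrium.
Firm A's best replies: Budget→Low; Value→High; Plus→High; Premium→High.
Firm B's best replies: Low→Plus; High→Premium.
Only (High, Premium) has each player best-responding; Nash payoffs (9, 15).
Sequential outcome (Low, Plus) differs from the Nash profile (High, Premium).

no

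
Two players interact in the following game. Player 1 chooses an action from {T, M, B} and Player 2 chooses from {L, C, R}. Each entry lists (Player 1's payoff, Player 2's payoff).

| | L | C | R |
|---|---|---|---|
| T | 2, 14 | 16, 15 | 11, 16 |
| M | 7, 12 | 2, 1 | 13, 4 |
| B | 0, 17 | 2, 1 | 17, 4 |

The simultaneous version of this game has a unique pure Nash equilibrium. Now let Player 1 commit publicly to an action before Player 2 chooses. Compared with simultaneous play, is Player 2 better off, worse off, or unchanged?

Solve by backward induction (Player 1 leads).
- T → Player 2 plays R (best of 14, 15, 16); Player 1 gets 11.
- M → Player 2 plays L (best of 12, 1, 4); Player 1 gets 7.
- B → Player 2 plays L (best of 17, 1, 4); Player 1 gets 0.
Player 1's induced payoffs are 11, 7, 0, so Player 1 commits to T. Subgame-perfect outcome: (T, R) with payoffs (11, 16).
Under simultaneous play:
Player 1's best replies: L→M; C→T; R→B.
Player 2's best replies: T→R; M→L; B→L.
Only (M, L) has each player best-responding; Nash payoffs (7, 12).
Player 2 earns 16 sequentially versus 12 at the Nash outcome: better off.

better off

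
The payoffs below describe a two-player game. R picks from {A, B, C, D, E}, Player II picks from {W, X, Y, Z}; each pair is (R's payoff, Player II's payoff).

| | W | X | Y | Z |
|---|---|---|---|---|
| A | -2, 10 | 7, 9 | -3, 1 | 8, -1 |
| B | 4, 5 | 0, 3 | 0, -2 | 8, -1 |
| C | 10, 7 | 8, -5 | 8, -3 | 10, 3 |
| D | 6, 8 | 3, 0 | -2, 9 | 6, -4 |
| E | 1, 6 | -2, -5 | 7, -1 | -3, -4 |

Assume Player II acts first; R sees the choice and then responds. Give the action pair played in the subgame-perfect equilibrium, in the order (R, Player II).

(C, W)

Backward induction with Player II moving first.
- W: R compares -2, 4, 10, 6, 1 and picks C; Player II would get 7.
- X: R compares 7, 0, 8, 3, -2 and picks C; Player II would get -5.
- Y: R compares -3, 0, 8, -2, 7 and picks C; Player II would get -3.
- Z: R compares 8, 8, 10, 6, -3 and picks C; Player II would get 3.
Maximizing over 7, -5, -3, 3, Player II chooses W. Subgame-perfect outcome: (C, W) with payoffs (10, 7).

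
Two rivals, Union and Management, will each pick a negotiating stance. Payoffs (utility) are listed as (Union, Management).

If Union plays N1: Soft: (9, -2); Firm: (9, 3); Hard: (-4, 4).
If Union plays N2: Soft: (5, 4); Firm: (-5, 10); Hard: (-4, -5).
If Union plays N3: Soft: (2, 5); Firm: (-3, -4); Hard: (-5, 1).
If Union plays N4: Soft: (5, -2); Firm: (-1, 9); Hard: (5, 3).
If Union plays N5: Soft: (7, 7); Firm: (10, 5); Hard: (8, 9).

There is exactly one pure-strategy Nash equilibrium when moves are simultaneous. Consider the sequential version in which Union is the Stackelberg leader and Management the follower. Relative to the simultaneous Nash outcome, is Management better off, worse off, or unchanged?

unchanged

Work backward from Management's decision.
- N1: BR = Hard, leader payoff -4.
- N2: BR = Firm, leader payoff -5.
- N3: BR = Soft, leader payoff 2.
- N4: BR = Firm, leader payoff -1.
- N5: BR = Hard, leader payoff 8.
Among -4, -5, 2, -1, 8, the best is 8 at N5. Subgame-perfect outcome: (N5, Hard) with payoffs (8, 9).
For the simultaneous game, intersect best replies.
Union's best replies: Soft→N1; Firm→N5; Hard→N5.
Management's best replies: N1→Hard; N2→Firm; N3→Soft; N4→Firm; N5→Hard.
Only (N5, Hard) has each player best-responding; Nash payoffs (8, 9).
Management earns 9 sequentially versus 9 at the Nash outcome: unchanged.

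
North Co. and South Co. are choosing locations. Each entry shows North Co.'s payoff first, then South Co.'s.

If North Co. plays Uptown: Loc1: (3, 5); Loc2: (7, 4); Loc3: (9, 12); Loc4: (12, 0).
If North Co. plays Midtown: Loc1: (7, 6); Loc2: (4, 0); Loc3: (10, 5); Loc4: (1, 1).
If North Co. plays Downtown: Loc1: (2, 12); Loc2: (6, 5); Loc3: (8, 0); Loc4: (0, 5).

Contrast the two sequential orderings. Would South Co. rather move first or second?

second

If North Co. leads: South Co.'s best replies are Uptown→Loc3, Midtown→Loc1, Downtown→Loc1; North Co.'s induced payoffs 9, 7, 2; outcome (Uptown, Loc3), payoffs (9, 12).
If South Co. leads: North Co.'s best replies are Loc1→Midtown, Loc2→Uptown, Loc3→Midtown, Loc4→Uptown; South Co.'s induced payoffs 6, 4, 5, 0; outcome (Midtown, Loc1), payoffs (7, 6).
South Co. gets 6 moving first and 12 moving second, so South Co. prefers to move second.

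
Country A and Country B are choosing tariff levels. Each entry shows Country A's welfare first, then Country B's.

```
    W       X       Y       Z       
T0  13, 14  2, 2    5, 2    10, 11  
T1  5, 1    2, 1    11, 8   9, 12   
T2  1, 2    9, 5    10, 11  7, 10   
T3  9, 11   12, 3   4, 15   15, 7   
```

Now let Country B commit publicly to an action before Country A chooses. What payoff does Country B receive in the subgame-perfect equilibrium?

14

Country A best-responds to each possible Country B move:
- W: Country A compares 13, 5, 1, 9 and picks T0; Country B would get 14.
- X: Country A compares 2, 2, 9, 12 and picks T3; Country B would get 3.
- Y: Country A compares 5, 11, 10, 4 and picks T1; Country B would get 8.
- Z: Country A compares 10, 9, 7, 15 and picks T3; Country B would get 7.
Country B's induced payoffs are 14, 3, 8, 7, so Country B commits to W. Subgame-perfect outcome: (T0, W) with payoffs (13, 14).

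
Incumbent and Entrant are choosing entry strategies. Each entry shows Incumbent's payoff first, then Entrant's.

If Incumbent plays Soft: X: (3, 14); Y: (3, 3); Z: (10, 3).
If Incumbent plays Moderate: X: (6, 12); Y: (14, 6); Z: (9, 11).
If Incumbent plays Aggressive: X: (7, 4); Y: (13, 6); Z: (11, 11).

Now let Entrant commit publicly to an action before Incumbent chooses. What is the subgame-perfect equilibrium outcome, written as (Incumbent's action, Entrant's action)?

(Aggressive, Z)

Backward induction with Entrant moving first.
- X: BR = Aggressive, leader payoff 4.
- Y: BR = Moderate, leader payoff 6.
- Z: BR = Aggressive, leader payoff 11.
Maximizing over 4, 6, 11, Entrant chooses Z. Subgame-perfect outcome: (Aggressive, Z) with payoffs (11, 11).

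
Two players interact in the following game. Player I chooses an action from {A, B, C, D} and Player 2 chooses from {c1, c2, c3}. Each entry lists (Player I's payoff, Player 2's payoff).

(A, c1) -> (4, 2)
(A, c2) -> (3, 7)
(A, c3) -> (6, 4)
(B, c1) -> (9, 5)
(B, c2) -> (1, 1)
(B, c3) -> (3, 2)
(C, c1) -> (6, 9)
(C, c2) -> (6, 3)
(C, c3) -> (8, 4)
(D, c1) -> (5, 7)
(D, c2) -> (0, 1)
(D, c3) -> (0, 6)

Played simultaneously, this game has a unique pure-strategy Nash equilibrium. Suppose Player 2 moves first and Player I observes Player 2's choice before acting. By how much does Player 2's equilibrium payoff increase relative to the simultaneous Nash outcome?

Solve by backward induction (Player 2 leads).
- c1 → Player I plays B (best of 4, 9, 6, 5); Player 2 gets 5.
- c2 → Player I plays C (best of 3, 1, 6, 0); Player 2 gets 3.
- c3 → Player I plays C (best of 6, 3, 8, 0); Player 2 gets 4.
Maximizing over 5, 3, 4, Player 2 chooses c1. Subgame-perfect outcome: (B, c1) with payoffs (9, 5).
For the simultaneous game, intersect best replies.
Player I's best replies: c1→B; c2→C; c3→C.
Player 2's best replies: A→c2; B→c1; C→c1; D→c1.
Only (B, c1) has each player best-responding; Nash payoffs (9, 5).
Player 2's commitment gain: 5 − 5 = 0.

0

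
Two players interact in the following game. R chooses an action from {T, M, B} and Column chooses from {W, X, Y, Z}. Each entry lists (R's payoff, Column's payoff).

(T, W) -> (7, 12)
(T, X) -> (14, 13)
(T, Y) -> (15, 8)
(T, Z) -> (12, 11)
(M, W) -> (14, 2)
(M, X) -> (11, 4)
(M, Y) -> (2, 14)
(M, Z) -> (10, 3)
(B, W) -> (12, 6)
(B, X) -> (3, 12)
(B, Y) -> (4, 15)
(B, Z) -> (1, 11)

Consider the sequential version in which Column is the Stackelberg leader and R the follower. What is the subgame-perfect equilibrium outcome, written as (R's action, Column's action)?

Backward induction with Column moving first.
- W: BR = M, leader payoff 2.
- X: BR = T, leader payoff 13.
- Y: BR = T, leader payoff 8.
- Z: BR = T, leader payoff 11.
Among 2, 13, 8, 11, the best is 13 at X. Subgame-perfect outcome: (T, X) with payoffs (14, 13).

(T, X)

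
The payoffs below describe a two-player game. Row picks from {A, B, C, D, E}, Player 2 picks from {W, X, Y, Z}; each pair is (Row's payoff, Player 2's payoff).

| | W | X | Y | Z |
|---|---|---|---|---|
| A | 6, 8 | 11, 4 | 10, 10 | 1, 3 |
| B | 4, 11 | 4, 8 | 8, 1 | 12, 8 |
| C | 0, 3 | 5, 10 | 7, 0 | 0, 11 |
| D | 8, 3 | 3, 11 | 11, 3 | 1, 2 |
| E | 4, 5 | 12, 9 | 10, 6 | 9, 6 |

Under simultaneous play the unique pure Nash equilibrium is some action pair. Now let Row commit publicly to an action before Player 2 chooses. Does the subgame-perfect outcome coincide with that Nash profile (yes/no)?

Player 2 best-responds to each possible Row move:
- A: BR = Y, leader payoff 10.
- B: BR = W, leader payoff 4.
- C: BR = Z, leader payoff 0.
- D: BR = X, leader payoff 3.
- E: BR = X, leader payoff 12.
Among 10, 4, 0, 3, 12, the best is 12 at E. Subgame-perfect outcome: (E, X) with payoffs (12, 9).
Under simultaneous play:
Row's best replies: W→D; X→E; Y→D; Z→B.
Player 2's best replies: A→Y; B→W; C→Z; D→X; E→X.
The unique mutual best reply is (E, X), giving (12, 9).
Sequential outcome (E, X) coincides with the Nash profile (E, X).

yes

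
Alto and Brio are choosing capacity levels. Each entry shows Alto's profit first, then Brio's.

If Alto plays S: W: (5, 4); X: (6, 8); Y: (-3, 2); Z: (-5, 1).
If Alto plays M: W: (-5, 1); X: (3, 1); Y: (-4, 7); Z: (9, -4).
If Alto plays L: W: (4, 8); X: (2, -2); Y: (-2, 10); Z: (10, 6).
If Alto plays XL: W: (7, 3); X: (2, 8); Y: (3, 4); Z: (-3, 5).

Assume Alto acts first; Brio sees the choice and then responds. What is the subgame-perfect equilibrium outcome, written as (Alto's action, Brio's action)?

(S, X)

Solve by backward induction (Alto leads).
- S → Brio plays X (best of 4, 8, 2, 1); Alto gets 6.
- M → Brio plays Y (best of 1, 1, 7, -4); Alto gets -4.
- L → Brio plays Y (best of 8, -2, 10, 6); Alto gets -2.
- XL → Brio plays X (best of 3, 8, 4, 5); Alto gets 2.
Among 6, -4, -2, 2, the best is 6 at S. Subgame-perfect outcome: (S, X) with payoffs (6, 8).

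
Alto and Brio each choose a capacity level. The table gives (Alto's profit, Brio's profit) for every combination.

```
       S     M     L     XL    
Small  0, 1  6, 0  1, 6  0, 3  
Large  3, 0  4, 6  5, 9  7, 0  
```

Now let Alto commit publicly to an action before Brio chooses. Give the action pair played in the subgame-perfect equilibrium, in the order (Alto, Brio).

(Large, L)

Backward induction with Alto moving first.
- Small: Brio compares 1, 0, 6, 3 and picks L; Alto would get 1.
- Large: Brio compares 0, 6, 9, 0 and picks L; Alto would get 5.
Alto's induced payoffs are 1, 5, so Alto commits to Large. Subgame-perfect outcome: (Large, L) with payoffs (5, 9).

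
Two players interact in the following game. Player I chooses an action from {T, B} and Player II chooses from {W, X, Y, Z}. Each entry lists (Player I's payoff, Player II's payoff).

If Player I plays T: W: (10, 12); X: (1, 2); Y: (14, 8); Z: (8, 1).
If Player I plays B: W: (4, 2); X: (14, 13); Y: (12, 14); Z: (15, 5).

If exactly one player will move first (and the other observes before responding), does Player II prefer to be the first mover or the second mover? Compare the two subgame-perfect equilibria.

second

If Player I leads: Player II's best replies are T→W, B→Y; Player I's induced payoffs 10, 12; outcome (B, Y), payoffs (12, 14).
If Player II leads: Player I's best replies are W→T, X→B, Y→T, Z→B; Player II's induced payoffs 12, 13, 8, 5; outcome (B, X), payoffs (14, 13).
Player II gets 13 moving first and 14 moving second, so Player II prefers to move second.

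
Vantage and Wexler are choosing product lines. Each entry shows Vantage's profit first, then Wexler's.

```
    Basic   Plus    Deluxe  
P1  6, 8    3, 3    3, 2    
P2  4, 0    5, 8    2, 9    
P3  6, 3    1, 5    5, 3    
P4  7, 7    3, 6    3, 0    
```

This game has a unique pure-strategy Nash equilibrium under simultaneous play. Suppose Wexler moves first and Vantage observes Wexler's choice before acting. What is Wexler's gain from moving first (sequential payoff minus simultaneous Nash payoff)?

1

Solve by backward induction (Wexler leads).
- Basic: BR = P4, leader payoff 7.
- Plus: BR = P2, leader payoff 8.
- Deluxe: BR = P3, leader payoff 3.
Among 7, 8, 3, the best is 8 at Plus. Subgame-perfect outcome: (P2, Plus) with payoffs (5, 8).
Now find the simultaneous Nash equilibrium.
Vantage's best replies: Basic→P4; Plus→P2; Deluxe→P3.
Wexler's best replies: P1→Basic; P2→Deluxe; P3→Plus; P4→Basic.
The unique mutual best reply is (P4, Basic), giving (7, 7).
Wexler's commitment gain: 8 − 7 = 1.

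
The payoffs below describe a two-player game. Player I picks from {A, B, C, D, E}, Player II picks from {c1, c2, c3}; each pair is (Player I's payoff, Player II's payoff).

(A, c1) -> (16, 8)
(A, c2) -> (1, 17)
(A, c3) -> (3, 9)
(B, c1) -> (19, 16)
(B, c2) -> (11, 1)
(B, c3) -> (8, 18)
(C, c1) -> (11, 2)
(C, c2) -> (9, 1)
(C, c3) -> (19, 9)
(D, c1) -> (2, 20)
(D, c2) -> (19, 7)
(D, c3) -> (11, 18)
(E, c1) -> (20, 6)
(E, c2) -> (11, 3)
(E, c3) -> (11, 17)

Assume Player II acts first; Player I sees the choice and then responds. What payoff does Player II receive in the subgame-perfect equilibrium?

Solve by backward induction (Player II leads).
- c1: Player I compares 16, 19, 11, 2, 20 and picks E; Player II would get 6.
- c2: Player I compares 1, 11, 9, 19, 11 and picks D; Player II would get 7.
- c3: Player I compares 3, 8, 19, 11, 11 and picks C; Player II would get 9.
Player II's induced payoffs are 6, 7, 9, so Player II commits to c3. Subgame-perfect outcome: (C, c3) with payoffs (19, 9).

9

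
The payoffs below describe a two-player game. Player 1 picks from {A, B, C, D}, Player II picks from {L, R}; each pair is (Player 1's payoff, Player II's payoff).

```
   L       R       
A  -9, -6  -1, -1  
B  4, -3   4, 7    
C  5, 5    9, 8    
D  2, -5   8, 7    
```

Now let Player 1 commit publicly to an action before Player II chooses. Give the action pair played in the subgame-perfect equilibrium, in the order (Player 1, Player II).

Solve by backward induction (Player 1 leads).
- A → Player II plays R (best of -6, -1); Player 1 gets -1.
- B → Player II plays R (best of -3, 7); Player 1 gets 4.
- C → Player II plays R (best of 5, 8); Player 1 gets 9.
- D → Player II plays R (best of -5, 7); Player 1 gets 8.
Maximizing over -1, 4, 9, 8, Player 1 chooses C. Subgame-perfect outcome: (C, R) with payoffs (9, 8).

(C, R)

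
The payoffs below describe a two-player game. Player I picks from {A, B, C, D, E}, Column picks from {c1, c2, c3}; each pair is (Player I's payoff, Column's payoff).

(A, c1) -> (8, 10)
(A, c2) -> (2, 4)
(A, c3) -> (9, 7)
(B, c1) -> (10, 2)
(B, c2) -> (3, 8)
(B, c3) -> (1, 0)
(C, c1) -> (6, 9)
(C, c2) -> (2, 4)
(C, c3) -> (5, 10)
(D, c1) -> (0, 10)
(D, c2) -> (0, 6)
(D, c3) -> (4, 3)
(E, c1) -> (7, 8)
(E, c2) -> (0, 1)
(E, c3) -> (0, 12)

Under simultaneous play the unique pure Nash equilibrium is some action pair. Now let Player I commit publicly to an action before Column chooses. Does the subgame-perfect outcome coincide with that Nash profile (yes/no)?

Backward induction with Player I moving first.
- A: BR = c1, leader payoff 8.
- B: BR = c2, leader payoff 3.
- C: BR = c3, leader payoff 5.
- D: BR = c1, leader payoff 0.
- E: BR = c3, leader payoff 0.
Among 8, 3, 5, 0, 0, the best is 8 at A. Subgame-perfect outcome: (A, c1) with payoffs (8, 10).
Under simultaneous play:
Player I's best replies: c1→B; c2→B; c3→A.
Column's best replies: A→c1; B→c2; C→c3; D→c1; E→c3.
The unique mutual best reply is (B, c2), giving (3, 8).
Sequential outcome (A, c1) differs from the Nash profile (B, c2).

no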